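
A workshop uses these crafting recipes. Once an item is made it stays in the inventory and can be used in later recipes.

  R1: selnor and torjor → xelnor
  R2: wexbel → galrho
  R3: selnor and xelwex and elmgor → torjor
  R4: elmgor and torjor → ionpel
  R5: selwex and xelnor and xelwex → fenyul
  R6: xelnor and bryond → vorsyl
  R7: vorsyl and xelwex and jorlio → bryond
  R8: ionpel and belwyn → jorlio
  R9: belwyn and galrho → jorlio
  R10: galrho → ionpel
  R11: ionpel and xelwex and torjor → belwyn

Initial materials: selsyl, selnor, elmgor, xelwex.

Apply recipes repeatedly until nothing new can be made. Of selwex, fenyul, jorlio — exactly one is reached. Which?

Using R3, selnor, xelwex, and elmgor make torjor.
elmgor and torjor → ionpel (R4).
Using R11, ionpel, xelwex, and torjor make belwyn.
Using R8, ionpel and belwyn make jorlio.
fenyul would need selwex, xelnor, and xelwex (R5), but selwex is never obtained. No rule produces selwex, and it is not given.

jorlio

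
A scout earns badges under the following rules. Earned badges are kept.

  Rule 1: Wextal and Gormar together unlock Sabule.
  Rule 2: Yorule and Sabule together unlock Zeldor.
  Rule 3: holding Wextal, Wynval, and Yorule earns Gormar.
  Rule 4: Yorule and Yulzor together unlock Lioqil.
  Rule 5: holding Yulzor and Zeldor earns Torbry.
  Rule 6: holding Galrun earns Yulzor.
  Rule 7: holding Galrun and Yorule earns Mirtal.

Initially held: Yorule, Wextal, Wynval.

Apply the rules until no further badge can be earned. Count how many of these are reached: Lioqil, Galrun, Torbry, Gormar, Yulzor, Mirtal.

With Wextal, Wynval, and Yorule, Gormar is earned (Rule 3).
Lioqil would need Yorule and Yulzor (Rule 4), but Yulzor is never earned.
No rule produces Galrun, and it is not given.
Torbry would need Yulzor and Zeldor (Rule 5), but Yulzor is never earned.
Gormar: reached.
Yulzor would need Galrun (Rule 6), but Galrun is never earned.
Mirtal would need Galrun and Yorule (Rule 7), but Galrun is never earned.
Reached: Gormar — 1 of the 6.

1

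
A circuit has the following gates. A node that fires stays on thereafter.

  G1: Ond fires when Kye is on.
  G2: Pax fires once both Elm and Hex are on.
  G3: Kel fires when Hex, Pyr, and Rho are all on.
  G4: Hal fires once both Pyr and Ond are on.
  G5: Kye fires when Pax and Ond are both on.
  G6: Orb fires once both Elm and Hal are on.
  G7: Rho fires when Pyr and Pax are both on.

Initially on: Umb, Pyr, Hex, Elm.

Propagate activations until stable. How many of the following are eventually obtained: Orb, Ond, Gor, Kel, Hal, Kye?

G2: Elm and Hex on → Pax on.
Pyr and Pax are on, so Rho fires (G7).
Hex, Pyr, and Rho are on, so Kel fires (G3).
Orb would need Elm and Hal (G6), but Hal never turns on.
Ond would need Kye (G1), but Kye never turns on.
No rule produces Gor, and it is not given.
Kel: reached.
Hal would need Pyr and Ond (G4), but Ond never turns on.
Kye would need Pax and Ond (G5), but Ond never turns on.
Reached: Kel — 1 of the 6.

1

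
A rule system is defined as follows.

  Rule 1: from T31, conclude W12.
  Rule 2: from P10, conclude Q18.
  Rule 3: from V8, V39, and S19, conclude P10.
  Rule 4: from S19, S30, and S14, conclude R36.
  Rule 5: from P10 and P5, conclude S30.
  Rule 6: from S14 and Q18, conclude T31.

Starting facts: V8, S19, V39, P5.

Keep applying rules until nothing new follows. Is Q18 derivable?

From V8, V39, and S19, Rule 3 gives P10.
P10 holds, so Q18 follows (Rule 2).

Yes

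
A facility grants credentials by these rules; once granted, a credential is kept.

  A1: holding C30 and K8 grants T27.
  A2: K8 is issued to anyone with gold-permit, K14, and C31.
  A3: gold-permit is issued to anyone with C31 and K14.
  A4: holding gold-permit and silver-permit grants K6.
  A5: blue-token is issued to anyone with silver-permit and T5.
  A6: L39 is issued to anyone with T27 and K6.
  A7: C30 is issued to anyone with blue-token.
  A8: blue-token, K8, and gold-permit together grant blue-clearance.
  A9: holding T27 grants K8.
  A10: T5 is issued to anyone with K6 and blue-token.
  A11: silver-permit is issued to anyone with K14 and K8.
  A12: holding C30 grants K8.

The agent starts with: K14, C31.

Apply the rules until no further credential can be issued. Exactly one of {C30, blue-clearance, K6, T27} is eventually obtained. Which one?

Holding C31 and K14 grants gold-permit (A3).
Holding gold-permit, K14, and C31 grants K8 (A2).
Holding K14 and K8 grants silver-permit (A11).
Holding gold-permit and silver-permit grants K6 (A4).
T27 would need C30 and K8 (A1), but C30 is never granted. C30 would need blue-token (A7), but blue-token is never granted. blue-clearance would need blue-token, K8, and gold-permit (A8), but blue-token is never granted.

K6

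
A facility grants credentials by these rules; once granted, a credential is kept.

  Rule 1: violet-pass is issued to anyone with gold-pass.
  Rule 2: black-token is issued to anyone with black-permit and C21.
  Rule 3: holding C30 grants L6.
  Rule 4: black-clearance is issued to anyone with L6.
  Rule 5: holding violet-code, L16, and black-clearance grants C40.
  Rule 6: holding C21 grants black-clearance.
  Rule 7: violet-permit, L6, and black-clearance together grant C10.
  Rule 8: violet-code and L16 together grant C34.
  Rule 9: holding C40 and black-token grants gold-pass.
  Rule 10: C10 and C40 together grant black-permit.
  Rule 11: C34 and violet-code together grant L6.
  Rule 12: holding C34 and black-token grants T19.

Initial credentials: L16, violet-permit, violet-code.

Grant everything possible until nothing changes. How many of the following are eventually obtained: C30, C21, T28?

0

No rule produces C30, and it is not given.
No rule produces C21, and it is not given.
No rule produces T28, and it is not given.
None of the 3 are reached.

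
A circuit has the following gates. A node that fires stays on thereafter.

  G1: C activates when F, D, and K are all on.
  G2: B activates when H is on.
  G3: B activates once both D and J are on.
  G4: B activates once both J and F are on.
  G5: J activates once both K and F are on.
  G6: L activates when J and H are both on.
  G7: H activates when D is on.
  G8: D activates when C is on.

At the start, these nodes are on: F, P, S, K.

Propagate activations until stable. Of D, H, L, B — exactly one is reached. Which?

K and F are on, so J activates (G5).
G4: J and F on → B on.
D would need C (G8), but C never turns on. L would need J and H (G6), but H never turns on. H would need D (G7), but D never turns on.

B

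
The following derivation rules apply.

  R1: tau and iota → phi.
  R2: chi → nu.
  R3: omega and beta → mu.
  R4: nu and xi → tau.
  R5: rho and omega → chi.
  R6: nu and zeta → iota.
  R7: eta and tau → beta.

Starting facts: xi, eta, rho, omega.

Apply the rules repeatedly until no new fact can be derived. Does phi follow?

phi would need tau and iota (R1), but iota is never established.

No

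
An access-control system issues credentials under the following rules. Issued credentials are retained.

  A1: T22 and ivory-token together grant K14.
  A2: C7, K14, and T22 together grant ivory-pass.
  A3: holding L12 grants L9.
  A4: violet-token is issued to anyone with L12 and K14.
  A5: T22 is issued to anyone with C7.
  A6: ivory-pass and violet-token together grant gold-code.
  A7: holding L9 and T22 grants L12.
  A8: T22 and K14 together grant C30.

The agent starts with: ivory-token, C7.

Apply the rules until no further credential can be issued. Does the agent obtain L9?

L9 would need L12 (A3), but L12 is never granted.

No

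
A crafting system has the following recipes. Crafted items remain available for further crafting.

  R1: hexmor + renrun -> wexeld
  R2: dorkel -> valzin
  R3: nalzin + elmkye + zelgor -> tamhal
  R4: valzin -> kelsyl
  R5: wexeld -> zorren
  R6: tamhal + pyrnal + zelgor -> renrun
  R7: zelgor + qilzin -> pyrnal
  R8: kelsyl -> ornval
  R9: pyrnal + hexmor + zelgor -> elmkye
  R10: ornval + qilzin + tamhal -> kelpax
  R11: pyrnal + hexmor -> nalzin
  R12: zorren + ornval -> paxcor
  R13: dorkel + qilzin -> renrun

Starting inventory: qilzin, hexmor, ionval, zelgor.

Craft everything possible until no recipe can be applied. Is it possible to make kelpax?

No

kelpax would need ornval, qilzin, and tamhal (R10), but ornval is never obtained.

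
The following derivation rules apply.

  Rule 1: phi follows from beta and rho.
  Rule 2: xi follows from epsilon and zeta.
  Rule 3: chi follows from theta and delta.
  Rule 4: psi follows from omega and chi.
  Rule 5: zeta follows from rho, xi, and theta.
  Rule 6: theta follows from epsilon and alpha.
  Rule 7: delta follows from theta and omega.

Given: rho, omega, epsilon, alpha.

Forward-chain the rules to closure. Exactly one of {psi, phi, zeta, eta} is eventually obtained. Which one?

epsilon and alpha hold, so theta follows (Rule 6).
theta and omega hold, so delta follows (Rule 7).
From theta and delta, Rule 3 gives chi.
From omega and chi, Rule 4 gives psi.
phi would need beta and rho (Rule 1), but beta is never established. No rule produces eta, and it is not given. zeta would need rho, xi, and theta (Rule 5), but xi is never established.

psi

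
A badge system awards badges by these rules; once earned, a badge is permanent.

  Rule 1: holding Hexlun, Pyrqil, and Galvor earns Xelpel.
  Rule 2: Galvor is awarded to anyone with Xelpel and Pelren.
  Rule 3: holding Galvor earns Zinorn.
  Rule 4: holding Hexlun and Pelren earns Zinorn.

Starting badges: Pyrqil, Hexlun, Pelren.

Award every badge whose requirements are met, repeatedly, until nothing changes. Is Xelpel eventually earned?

No

Xelpel would need Hexlun, Pyrqil, and Galvor (Rule 1), but Galvor is never earned.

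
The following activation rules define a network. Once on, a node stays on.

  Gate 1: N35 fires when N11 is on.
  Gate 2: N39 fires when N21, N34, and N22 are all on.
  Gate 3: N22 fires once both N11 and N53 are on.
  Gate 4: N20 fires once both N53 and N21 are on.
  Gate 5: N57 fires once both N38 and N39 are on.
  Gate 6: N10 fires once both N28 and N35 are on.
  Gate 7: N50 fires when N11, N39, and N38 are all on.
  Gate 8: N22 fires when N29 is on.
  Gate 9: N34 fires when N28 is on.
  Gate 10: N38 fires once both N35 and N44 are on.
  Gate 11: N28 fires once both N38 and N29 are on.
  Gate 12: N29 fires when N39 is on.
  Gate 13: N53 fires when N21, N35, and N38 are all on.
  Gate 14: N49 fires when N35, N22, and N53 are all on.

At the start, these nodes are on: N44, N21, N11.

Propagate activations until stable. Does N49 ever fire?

Yes

Gate 1: N11 on → N35 on.
N35 and N44 are on, so N38 fires (Gate 10).
Gate 13: N21, N35, and N38 on → N53 on.
Gate 3: N11 and N53 on → N22 on.
N35, N22, and N53 are on, so N49 fires (Gate 14).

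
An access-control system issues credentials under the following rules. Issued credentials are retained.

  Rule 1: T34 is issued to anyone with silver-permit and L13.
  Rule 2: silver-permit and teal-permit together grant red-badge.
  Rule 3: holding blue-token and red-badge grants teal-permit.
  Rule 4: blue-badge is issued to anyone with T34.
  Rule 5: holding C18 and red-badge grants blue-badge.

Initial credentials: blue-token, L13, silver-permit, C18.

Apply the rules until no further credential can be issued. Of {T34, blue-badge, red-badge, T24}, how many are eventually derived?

2

Holding silver-permit and L13 grants T34 (Rule 1).
Holding T34 grants blue-badge (Rule 4).
T34: reached.
blue-badge: reached.
red-badge would need silver-permit and teal-permit (Rule 2), but teal-permit is never granted.
No rule produces T24, and it is not given.
Reached: T34 and blue-badge — 2 of the 4.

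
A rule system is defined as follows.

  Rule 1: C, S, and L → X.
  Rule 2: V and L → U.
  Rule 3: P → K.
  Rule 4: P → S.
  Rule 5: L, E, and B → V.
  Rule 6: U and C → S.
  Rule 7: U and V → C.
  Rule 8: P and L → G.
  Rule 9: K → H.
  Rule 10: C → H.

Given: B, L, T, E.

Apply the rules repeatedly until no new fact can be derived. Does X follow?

Yes

L, E, and B hold, so V follows (Rule 5).
From V and L, Rule 2 gives U.
From U and V, Rule 7 gives C.
From U and C, Rule 6 gives S.
C, S, and L hold, so X follows (Rule 1).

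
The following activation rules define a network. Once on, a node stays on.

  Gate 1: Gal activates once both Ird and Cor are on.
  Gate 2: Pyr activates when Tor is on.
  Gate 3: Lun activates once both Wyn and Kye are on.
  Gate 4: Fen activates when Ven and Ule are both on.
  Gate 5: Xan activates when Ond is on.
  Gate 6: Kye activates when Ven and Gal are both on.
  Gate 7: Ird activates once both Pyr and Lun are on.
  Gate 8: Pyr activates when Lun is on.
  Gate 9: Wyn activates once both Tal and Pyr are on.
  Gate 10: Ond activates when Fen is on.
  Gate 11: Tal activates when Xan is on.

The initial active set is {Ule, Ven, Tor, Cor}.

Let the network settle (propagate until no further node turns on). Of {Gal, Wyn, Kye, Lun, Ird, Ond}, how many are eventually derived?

Ven and Ule are on, so Fen activates (Gate 4).
Tor is on, so Pyr activates (Gate 2).
Fen is on, so Ond activates (Gate 10).
Gate 5: Ond on → Xan on.
Gate 11: Xan on → Tal on.
Gate 9: Tal and Pyr on → Wyn on.
Gal would need Ird and Cor (Gate 1), but Ird never turns on.
Wyn: reached.
Kye would need Ven and Gal (Gate 6), but Gal never turns on.
Lun would need Wyn and Kye (Gate 3), but Kye never turns on.
Ird would need Pyr and Lun (Gate 7), but Lun never turns on.
Ond: reached.
Reached: Wyn and Ond — 2 of the 6.

2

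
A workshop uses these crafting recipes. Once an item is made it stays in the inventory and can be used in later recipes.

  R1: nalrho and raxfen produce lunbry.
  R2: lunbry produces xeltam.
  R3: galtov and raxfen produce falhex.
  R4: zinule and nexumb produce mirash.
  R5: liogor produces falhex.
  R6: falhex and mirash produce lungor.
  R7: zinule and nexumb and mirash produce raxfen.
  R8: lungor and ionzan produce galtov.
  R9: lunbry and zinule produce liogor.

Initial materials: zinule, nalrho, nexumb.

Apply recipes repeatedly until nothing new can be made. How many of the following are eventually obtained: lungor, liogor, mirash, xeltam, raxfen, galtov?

zinule and nexumb → mirash (R4).
zinule and nexumb and mirash → raxfen (R7).
Using R1, nalrho and raxfen make lunbry.
Using R9, lunbry and zinule make liogor.
Using R2, lunbry makes xeltam.
liogor → falhex (R5).
Using R6, falhex and mirash make lungor.
lungor: reached.
liogor: reached.
mirash: reached.
xeltam: reached.
raxfen: reached.
galtov would need lungor and ionzan (R8), but ionzan is never obtained.
Reached: lungor, liogor, mirash, xeltam, and raxfen — 5 of the 6.

5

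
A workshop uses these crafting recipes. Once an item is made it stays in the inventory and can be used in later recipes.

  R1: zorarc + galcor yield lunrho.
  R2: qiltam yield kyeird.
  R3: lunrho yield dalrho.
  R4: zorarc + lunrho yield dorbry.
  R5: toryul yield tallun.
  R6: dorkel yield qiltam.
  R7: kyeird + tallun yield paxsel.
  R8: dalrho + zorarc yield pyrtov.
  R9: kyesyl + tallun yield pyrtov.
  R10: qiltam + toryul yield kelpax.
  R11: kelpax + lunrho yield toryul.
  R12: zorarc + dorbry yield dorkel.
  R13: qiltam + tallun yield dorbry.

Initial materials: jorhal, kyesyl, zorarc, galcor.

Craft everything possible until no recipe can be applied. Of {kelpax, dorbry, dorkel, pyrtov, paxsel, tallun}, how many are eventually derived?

zorarc + galcor → lunrho (R1).
lunrho → dalrho (R3).
Using R4, zorarc and lunrho make dorbry.
zorarc + dorbry → dorkel (R12).
dalrho + zorarc → pyrtov (R8).
kelpax would need qiltam and toryul (R10), but toryul is never obtained.
dorbry: reached.
dorkel: reached.
pyrtov: reached.
paxsel would need kyeird and tallun (R7), but tallun is never obtained.
tallun would need toryul (R5), but toryul is never obtained.
Reached: dorbry, dorkel, and pyrtov — 3 of the 6.

3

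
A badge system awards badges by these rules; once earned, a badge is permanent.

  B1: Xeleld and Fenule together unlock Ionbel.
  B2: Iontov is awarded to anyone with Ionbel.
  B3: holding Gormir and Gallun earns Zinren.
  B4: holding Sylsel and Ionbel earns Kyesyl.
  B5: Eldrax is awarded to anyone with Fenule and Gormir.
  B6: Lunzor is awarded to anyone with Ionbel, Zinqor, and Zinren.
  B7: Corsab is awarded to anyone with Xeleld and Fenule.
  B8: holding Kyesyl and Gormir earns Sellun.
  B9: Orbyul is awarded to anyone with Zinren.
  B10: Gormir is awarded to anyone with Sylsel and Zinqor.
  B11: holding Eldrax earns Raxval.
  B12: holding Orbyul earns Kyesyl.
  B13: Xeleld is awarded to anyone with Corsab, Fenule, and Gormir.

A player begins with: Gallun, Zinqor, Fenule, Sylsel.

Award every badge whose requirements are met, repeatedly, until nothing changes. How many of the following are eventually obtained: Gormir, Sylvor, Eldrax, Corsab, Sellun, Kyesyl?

With Sylsel and Zinqor, Gormir is earned (B10).
With Fenule and Gormir, Eldrax is earned (B5).
With Gormir and Gallun, Zinren is earned (B3).
With Zinren, Orbyul is earned (B9).
With Orbyul, Kyesyl is earned (B12).
With Kyesyl and Gormir, Sellun is earned (B8).
Gormir: reached.
No rule produces Sylvor, and it is not given.
Eldrax: reached.
Corsab would need Xeleld and Fenule (B7), but Xeleld is never earned.
Sellun: reached.
Kyesyl: reached.
Reached: Gormir, Eldrax, Sellun, and Kyesyl — 4 of the 6.

4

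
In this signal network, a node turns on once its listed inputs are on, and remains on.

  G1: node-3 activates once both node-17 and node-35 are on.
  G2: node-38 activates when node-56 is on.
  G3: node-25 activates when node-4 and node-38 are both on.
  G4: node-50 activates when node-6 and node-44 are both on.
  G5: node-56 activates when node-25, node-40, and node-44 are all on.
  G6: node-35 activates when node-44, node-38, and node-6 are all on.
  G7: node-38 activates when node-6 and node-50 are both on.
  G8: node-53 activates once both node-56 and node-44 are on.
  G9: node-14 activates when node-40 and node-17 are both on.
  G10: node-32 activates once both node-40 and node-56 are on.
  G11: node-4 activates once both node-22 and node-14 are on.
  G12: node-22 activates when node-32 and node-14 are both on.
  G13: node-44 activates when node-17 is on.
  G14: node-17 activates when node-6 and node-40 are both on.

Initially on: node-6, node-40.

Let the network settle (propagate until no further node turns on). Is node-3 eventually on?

Yes

node-6 and node-40 are on, so node-17 activates (G14).
G13: node-17 on → node-44 on.
node-6 and node-44 are on, so node-50 activates (G4).
node-6 and node-50 are on, so node-38 activates (G7).
G6: node-44, node-38, and node-6 on → node-35 on.
G1: node-17 and node-35 on → node-3 on.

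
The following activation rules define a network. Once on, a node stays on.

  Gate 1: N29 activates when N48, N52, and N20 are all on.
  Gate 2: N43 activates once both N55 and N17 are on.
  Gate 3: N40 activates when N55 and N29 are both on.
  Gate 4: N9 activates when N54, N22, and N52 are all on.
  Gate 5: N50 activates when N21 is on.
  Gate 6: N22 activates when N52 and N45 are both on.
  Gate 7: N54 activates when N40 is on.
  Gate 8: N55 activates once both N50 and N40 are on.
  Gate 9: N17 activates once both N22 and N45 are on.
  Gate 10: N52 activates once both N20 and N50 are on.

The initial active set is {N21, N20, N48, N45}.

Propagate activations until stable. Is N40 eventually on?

N40 would need N55 and N29 (Gate 3), but N55 never turns on.

No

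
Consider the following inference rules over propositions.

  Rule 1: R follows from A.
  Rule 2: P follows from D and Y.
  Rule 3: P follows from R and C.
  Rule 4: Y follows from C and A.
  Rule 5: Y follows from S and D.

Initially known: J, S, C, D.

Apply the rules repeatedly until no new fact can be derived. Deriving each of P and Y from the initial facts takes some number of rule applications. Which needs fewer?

Y: From S and D, Rule 5 gives Y. [1 rule application]
P: From S and D, Rule 5 gives Y. From D and Y, Rule 2 gives P. [2 rule applications]
Y needs fewer.

Y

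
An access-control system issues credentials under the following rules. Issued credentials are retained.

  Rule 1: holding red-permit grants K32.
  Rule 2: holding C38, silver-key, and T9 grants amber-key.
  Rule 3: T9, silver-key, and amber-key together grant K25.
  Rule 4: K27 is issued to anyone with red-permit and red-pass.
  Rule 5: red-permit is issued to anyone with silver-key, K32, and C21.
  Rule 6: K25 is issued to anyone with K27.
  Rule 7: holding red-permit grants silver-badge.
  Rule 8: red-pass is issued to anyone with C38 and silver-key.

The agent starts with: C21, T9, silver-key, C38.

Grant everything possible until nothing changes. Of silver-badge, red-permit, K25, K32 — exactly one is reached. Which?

Holding C38, silver-key, and T9 grants amber-key (Rule 2).
Holding T9, silver-key, and amber-key grants K25 (Rule 3).
silver-badge would need red-permit (Rule 7), but red-permit is never granted. red-permit would need silver-key, K32, and C21 (Rule 5), but K32 is never granted. K32 would need red-permit (Rule 1), but red-permit is never granted.

K25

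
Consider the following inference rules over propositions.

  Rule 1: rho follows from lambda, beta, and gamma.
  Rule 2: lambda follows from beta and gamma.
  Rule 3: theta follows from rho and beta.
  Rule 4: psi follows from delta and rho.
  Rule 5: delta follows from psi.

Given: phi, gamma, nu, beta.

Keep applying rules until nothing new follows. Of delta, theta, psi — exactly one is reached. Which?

theta

beta and gamma hold, so lambda follows (Rule 2).
From lambda, beta, and gamma, Rule 1 gives rho.
rho and beta hold, so theta follows (Rule 3).
psi would need delta and rho (Rule 4), but delta is never established. delta would need psi (Rule 5), but psi is never established.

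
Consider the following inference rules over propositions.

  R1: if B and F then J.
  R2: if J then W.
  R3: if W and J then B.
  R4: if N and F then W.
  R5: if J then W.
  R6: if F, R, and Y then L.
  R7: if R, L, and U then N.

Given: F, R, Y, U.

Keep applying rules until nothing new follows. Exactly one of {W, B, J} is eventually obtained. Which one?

F, R, and Y hold, so L follows (R6).
R, L, and U hold, so N follows (R7).
From N and F, R4 gives W.
B would need W and J (R3), but J is never established. J would need B and F (R1), but B is never established.

W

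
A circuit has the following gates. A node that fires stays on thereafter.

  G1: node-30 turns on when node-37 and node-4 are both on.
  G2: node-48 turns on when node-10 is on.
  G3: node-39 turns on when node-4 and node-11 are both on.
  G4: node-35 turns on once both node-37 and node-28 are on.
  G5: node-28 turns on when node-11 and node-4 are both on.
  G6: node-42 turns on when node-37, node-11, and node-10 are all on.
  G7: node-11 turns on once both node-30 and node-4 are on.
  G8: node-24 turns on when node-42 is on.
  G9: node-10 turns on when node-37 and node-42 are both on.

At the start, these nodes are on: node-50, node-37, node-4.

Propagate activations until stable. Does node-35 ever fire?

node-37 and node-4 are on, so node-30 turns on (G1).
node-30 and node-4 are on, so node-11 turns on (G7).
node-11 and node-4 are on, so node-28 turns on (G5).
node-37 and node-28 are on, so node-35 turns on (G4).

Yes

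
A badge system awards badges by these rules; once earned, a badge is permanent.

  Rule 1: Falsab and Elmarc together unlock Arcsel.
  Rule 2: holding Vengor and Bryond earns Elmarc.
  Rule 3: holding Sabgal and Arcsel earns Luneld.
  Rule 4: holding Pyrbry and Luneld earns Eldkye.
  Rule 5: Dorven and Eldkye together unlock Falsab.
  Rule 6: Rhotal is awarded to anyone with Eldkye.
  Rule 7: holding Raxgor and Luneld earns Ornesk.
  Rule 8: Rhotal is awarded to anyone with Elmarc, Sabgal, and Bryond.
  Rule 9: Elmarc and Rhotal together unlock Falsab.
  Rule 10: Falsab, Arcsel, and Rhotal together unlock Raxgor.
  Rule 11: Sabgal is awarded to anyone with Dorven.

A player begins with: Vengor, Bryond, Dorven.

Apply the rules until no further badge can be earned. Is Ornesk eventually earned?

With Vengor and Bryond, Elmarc is earned (Rule 2).
With Dorven, Sabgal is earned (Rule 11).
With Elmarc, Sabgal, and Bryond, Rhotal is earned (Rule 8).
With Elmarc and Rhotal, Falsab is earned (Rule 9).
With Falsab and Elmarc, Arcsel is earned (Rule 1).
With Falsab, Arcsel, and Rhotal, Raxgor is earned (Rule 10).
With Sabgal and Arcsel, Luneld is earned (Rule 3).
With Raxgor and Luneld, Ornesk is earned (Rule 7).

Yes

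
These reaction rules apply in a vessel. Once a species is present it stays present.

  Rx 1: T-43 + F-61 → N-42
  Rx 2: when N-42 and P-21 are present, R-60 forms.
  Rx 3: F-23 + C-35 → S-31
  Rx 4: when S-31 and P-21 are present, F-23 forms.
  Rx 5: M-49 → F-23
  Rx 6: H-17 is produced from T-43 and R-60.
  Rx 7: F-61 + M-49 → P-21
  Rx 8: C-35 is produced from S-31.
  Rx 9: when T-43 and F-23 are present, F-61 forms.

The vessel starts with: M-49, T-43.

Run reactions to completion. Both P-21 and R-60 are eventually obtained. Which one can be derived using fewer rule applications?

P-21: M-49 present → F-23 forms (Rx 5). T-43 and F-23 present → F-61 forms (Rx 9). F-61 and M-49 present → P-21 forms (Rx 7). [3 rule applications]
R-60: M-49 present → F-23 forms (Rx 5). T-43 and F-23 present → F-61 forms (Rx 9). F-61 and M-49 present → P-21 forms (Rx 7). T-43 and F-61 present → N-42 forms (Rx 1). N-42 and P-21 present → R-60 forms (Rx 2). [5 rule applications]
P-21 needs fewer.

P-21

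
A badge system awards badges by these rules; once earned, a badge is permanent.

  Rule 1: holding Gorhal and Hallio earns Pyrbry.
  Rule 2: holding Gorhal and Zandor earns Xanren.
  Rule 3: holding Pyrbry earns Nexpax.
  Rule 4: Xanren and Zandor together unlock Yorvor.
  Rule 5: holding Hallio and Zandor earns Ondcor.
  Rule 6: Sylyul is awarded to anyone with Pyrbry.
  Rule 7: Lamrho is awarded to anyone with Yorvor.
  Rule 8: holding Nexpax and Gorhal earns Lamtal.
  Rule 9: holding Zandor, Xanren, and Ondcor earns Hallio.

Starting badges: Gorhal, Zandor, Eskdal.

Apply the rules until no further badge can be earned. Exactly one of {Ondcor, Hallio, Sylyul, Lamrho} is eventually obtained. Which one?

With Gorhal and Zandor, Xanren is earned (Rule 2).
With Xanren and Zandor, Yorvor is earned (Rule 4).
With Yorvor, Lamrho is earned (Rule 7).
Hallio would need Zandor, Xanren, and Ondcor (Rule 9), but Ondcor is never earned. Sylyul would need Pyrbry (Rule 6), but Pyrbry is never earned. Ondcor would need Hallio and Zandor (Rule 5), but Hallio is never earned.

Lamrho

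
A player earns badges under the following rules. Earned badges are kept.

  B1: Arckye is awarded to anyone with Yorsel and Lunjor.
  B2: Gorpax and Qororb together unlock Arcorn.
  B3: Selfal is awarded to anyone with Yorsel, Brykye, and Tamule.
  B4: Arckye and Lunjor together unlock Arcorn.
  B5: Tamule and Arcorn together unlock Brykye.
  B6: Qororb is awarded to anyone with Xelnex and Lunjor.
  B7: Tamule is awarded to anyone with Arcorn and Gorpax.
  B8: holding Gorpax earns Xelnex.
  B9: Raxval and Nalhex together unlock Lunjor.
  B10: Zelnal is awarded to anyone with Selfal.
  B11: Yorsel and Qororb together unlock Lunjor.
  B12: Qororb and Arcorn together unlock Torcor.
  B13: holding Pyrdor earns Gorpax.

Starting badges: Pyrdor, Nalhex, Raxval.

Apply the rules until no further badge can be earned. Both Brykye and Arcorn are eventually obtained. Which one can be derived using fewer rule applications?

Arcorn

Arcorn: With Pyrdor, Gorpax is earned (B13). With Raxval and Nalhex, Lunjor is earned (B9). With Gorpax, Xelnex is earned (B8). With Xelnex and Lunjor, Qororb is earned (B6). With Gorpax and Qororb, Arcorn is earned (B2). [5 rule applications]
Brykye: With Pyrdor, Gorpax is earned (B13). With Raxval and Nalhex, Lunjor is earned (B9). With Gorpax, Xelnex is earned (B8). With Xelnex and Lunjor, Qororb is earned (B6). With Gorpax and Qororb, Arcorn is earned (B2). With Arcorn and Gorpax, Tamule is earned (B7). With Tamule and Arcorn, Brykye is earned (B5). [7 rule applications]
Arcorn needs fewer.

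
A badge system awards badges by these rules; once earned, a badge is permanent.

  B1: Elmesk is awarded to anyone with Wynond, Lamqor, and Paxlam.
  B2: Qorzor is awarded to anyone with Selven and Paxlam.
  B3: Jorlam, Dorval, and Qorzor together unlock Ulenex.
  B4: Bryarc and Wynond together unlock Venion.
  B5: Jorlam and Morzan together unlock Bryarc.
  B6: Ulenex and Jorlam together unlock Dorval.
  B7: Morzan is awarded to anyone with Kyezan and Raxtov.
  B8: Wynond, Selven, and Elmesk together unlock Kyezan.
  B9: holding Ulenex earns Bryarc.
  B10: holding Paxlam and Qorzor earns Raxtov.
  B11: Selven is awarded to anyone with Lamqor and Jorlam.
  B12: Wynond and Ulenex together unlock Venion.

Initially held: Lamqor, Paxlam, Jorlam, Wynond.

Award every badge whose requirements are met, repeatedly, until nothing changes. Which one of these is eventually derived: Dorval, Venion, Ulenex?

With Wynond, Lamqor, and Paxlam, Elmesk is earned (B1).
With Lamqor and Jorlam, Selven is earned (B11).
With Wynond, Selven, and Elmesk, Kyezan is earned (B8).
With Selven and Paxlam, Qorzor is earned (B2).
With Paxlam and Qorzor, Raxtov is earned (B10).
With Kyezan and Raxtov, Morzan is earned (B7).
With Jorlam and Morzan, Bryarc is earned (B5).
With Bryarc and Wynond, Venion is earned (B4).
Dorval would need Ulenex and Jorlam (B6), but Ulenex is never earned. Ulenex would need Jorlam, Dorval, and Qorzor (B3), but Dorval is never earned.

Venion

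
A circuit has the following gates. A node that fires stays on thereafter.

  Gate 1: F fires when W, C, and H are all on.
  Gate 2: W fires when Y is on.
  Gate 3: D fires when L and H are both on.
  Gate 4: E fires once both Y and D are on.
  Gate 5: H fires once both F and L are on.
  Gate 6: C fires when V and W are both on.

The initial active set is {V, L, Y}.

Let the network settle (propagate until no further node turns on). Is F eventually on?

No

F would need W, C, and H (Gate 1), but H never turns on.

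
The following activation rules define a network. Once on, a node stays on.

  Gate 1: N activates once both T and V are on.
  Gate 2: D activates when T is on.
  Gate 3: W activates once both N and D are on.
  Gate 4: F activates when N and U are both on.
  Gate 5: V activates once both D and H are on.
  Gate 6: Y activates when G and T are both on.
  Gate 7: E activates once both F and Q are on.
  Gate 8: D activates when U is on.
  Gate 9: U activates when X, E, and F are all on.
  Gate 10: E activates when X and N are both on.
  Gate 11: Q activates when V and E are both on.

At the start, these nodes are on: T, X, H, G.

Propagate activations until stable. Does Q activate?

Yes

Gate 2: T on → D on.
D and H are on, so V activates (Gate 5).
Gate 1: T and V on → N on.
Gate 10: X and N on → E on.
Gate 11: V and E on → Q on.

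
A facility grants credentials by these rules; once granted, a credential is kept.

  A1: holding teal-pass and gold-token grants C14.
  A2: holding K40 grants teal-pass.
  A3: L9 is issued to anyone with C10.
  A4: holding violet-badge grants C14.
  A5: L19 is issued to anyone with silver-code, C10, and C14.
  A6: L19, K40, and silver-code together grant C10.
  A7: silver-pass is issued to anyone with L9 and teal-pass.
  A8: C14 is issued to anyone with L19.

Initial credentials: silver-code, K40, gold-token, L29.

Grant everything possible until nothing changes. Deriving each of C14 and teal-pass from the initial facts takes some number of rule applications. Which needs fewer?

teal-pass: Holding K40 grants teal-pass (A2). [1 rule application]
C14: Holding K40 grants teal-pass (A2). Holding teal-pass and gold-token grants C14 (A1). [2 rule applications]
teal-pass needs fewer.

teal-pass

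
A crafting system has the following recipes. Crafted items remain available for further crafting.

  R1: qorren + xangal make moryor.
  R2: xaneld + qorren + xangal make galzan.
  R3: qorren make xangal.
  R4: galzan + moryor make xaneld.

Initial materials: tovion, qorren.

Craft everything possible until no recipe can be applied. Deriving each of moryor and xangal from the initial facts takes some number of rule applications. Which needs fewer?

xangal

xangal: qorren → xangal (R3). [1 rule application]
moryor: qorren → xangal (R3). Using R1, qorren and xangal make moryor. [2 rule applications]
xangal needs fewer.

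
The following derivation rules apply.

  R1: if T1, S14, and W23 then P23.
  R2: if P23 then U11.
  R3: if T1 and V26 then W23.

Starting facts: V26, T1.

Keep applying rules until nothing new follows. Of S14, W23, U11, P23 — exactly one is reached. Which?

From T1 and V26, R3 gives W23.
P23 would need T1, S14, and W23 (R1), but S14 is never established. U11 would need P23 (R2), but P23 is never established. No rule produces S14, and it is not given.

W23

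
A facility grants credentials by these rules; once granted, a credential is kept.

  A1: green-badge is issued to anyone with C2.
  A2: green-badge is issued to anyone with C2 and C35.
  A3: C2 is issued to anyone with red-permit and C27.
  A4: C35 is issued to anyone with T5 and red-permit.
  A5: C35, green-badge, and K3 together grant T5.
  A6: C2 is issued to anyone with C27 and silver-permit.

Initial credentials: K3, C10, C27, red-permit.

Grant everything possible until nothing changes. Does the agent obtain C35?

C35 would need T5 and red-permit (A4), but T5 is never granted.

No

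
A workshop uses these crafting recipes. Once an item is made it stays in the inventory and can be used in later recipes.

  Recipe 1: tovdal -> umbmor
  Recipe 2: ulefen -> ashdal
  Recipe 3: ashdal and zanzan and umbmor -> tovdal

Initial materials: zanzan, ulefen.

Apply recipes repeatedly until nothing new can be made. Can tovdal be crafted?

No

tovdal would need ashdal, zanzan, and umbmor (Recipe 3), but umbmor is never obtained.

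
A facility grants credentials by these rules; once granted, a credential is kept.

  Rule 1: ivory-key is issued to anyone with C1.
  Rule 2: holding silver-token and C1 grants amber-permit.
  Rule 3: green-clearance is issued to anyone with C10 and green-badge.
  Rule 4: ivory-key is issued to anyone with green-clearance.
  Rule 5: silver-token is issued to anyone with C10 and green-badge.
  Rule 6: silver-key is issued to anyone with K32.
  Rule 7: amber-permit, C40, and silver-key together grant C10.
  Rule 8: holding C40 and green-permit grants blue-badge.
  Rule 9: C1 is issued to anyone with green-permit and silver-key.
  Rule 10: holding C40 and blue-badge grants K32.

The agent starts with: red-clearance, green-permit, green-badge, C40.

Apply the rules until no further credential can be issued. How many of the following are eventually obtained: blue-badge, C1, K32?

Holding C40 and green-permit grants blue-badge (Rule 8).
Holding C40 and blue-badge grants K32 (Rule 10).
Holding K32 grants silver-key (Rule 6).
Holding green-permit and silver-key grants C1 (Rule 9).
blue-badge: reached.
C1: reached.
K32: reached.
All 3 are reached.

3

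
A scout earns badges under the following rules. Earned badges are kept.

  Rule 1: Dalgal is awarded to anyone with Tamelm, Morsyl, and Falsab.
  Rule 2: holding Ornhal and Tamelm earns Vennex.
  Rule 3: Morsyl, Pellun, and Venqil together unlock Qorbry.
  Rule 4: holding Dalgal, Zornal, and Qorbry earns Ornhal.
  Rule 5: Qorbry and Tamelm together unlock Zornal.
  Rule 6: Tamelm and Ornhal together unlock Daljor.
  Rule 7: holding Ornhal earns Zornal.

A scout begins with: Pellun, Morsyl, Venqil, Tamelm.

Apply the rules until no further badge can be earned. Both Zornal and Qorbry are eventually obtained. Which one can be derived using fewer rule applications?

Qorbry: With Morsyl, Pellun, and Venqil, Qorbry is earned (Rule 3). [1 rule application]
Zornal: With Morsyl, Pellun, and Venqil, Qorbry is earned (Rule 3). With Qorbry and Tamelm, Zornal is earned (Rule 5). [2 rule applications]
Qorbry needs fewer.

Qorbry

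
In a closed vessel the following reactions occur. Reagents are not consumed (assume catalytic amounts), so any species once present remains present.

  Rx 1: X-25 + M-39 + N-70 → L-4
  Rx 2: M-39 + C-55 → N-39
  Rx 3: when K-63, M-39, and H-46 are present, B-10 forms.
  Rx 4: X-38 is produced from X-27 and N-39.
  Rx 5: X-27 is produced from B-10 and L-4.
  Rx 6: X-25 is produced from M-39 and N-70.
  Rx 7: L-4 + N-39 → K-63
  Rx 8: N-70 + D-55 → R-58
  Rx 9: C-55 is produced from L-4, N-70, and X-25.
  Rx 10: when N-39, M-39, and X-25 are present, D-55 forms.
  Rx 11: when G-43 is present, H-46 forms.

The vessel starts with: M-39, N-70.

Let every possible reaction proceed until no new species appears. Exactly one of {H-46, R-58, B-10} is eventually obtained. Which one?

R-58

M-39 and N-70 present → X-25 forms (Rx 6).
X-25, M-39, and N-70 present → L-4 forms (Rx 1).
L-4, N-70, and X-25 present → C-55 forms (Rx 9).
M-39 and C-55 present → N-39 forms (Rx 2).
N-39, M-39, and X-25 present → D-55 forms (Rx 10).
N-70 and D-55 present → R-58 forms (Rx 8).
B-10 would need K-63, M-39, and H-46 (Rx 3), but H-46 never forms. H-46 would need G-43 (Rx 11), but G-43 never forms.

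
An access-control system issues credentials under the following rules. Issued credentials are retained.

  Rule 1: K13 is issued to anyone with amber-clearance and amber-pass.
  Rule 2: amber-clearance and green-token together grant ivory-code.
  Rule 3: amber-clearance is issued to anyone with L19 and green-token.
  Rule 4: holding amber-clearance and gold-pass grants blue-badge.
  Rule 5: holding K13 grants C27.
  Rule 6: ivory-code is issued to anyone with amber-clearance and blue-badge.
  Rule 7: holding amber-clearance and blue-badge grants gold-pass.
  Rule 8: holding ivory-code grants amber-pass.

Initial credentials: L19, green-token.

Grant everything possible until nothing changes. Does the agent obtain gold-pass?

gold-pass would need amber-clearance and blue-badge (Rule 7), but blue-badge is never granted.

No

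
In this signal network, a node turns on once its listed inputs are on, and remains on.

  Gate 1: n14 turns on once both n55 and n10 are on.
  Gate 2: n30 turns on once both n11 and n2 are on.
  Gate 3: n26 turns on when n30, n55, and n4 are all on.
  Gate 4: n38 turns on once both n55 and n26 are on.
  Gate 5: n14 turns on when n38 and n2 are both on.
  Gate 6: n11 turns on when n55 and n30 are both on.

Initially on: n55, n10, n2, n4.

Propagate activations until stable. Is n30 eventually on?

No

n30 would need n11 and n2 (Gate 2), but n11 never turns on.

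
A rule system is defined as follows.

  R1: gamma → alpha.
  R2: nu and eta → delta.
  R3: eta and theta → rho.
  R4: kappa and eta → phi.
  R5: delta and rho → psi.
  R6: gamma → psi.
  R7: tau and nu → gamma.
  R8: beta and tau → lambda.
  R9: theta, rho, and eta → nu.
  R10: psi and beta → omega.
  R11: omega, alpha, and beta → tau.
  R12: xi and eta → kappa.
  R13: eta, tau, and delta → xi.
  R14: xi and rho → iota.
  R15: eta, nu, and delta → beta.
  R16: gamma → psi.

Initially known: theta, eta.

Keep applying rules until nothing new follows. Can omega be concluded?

From eta and theta, R3 gives rho.
theta, rho, and eta hold, so nu follows (R9).
nu and eta hold, so delta follows (R2).
From eta, nu, and delta, R15 gives beta.
From delta and rho, R5 gives psi.
From psi and beta, R10 gives omega.

Yes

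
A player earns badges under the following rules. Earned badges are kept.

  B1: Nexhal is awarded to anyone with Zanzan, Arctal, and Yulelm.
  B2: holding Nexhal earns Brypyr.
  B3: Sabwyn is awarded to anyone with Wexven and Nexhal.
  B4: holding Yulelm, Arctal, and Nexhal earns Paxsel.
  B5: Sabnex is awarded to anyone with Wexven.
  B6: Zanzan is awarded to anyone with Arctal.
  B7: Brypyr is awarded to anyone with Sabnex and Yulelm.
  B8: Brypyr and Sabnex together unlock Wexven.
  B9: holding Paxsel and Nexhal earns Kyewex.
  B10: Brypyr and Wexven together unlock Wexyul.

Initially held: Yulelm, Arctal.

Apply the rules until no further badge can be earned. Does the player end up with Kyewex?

With Arctal, Zanzan is earned (B6).
With Zanzan, Arctal, and Yulelm, Nexhal is earned (B1).
With Yulelm, Arctal, and Nexhal, Paxsel is earned (B4).
With Paxsel and Nexhal, Kyewex is earned (B9).

Yes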